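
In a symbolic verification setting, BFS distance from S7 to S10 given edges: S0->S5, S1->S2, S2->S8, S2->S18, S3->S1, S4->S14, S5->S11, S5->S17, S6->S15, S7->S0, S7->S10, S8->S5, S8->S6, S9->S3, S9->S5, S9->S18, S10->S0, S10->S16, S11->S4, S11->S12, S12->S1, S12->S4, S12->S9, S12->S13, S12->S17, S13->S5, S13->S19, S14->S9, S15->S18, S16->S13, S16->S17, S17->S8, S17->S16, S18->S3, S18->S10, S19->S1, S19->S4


BFS layer-by-layer from S7:
  dist 0: {S7}
  dist 1: {S0, S10}
  -> S10 reached at distance 1
Shortest path length = 1

1


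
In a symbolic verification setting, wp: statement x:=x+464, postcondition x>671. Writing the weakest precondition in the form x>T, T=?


Formula: wp(x:=E, P) = P[E/x] (substitute E for x in postcondition)
Step 1: Postcondition: x>671
Step 2: Substitute x+464 for x: x+464>671
Step 3: Solve for x: x > 671-464 = 207

207


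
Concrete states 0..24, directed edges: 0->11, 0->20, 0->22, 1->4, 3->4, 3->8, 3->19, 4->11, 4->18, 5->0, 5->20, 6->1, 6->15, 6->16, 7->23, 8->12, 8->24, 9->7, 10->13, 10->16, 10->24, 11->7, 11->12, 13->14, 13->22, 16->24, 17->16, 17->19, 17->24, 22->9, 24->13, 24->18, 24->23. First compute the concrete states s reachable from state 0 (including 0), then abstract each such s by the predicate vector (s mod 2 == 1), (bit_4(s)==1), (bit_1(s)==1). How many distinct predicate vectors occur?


BFS from 0:
Concrete reachable: {0, 7, 9, 11, 12, 20, 22, 23}
Abstract via predicates (s mod 2 == 1), (bit_4(s)==1), (bit_1(s)==1):
  (0,0,0) <- {0, 12}
  (0,1,0) <- {20}
  (0,1,1) <- {22}
  (1,0,0) <- {9}
  (1,0,1) <- {7, 11}
  (1,1,1) <- {23}
Distinct abstract states = 6

6


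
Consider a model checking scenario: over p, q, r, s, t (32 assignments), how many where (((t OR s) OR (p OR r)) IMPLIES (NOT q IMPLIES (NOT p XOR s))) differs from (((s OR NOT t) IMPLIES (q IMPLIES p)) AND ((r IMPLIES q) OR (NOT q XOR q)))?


F1 = (((t OR s) OR (p OR r)) IMPLIES (NOT q IMPLIES (NOT p XOR s)))
F2 = (((s OR NOT t) IMPLIES (q IMPLIES p)) AND ((r IMPLIES q) OR (NOT q XOR q)))
Evaluate both on each of 32 rows (bits = p,q,r,s,t):
  row 0 [00000]: F1=1 F2=1 -> 0
  row 1 [00001]: F1=1 F2=1 -> 0
  row 2 [00010]: F1=0 F2=1 (differ) -> 1
  row 3 [00011]: F1=0 F2=1 (differ) -> 1
  row 4 [00100]: F1=1 F2=1 -> 0
  row 5 [00101]: F1=1 F2=1 -> 0
  row 6 [00110]: F1=0 F2=1 (differ) -> 1
  row 7 [00111]: F1=0 F2=1 (differ) -> 1
  row 8 [01000]: F1=1 F2=0 (differ) -> 1
  row 9 [01001]: F1=1 F2=1 -> 0
  row 10 [01010]: F1=1 F2=0 (differ) -> 1
  row 11 [01011]: F1=1 F2=0 (differ) -> 1
  row 12 [01100]: F1=1 F2=0 (differ) -> 1
  row 13 [01101]: F1=1 F2=1 -> 0
  row 14 [01110]: F1=1 F2=0 (differ) -> 1
  row 15 [01111]: F1=1 F2=0 (differ) -> 1
  row 16 [10000]: F1=0 F2=1 (differ) -> 1
  row 17 [10001]: F1=0 F2=1 (differ) -> 1
  row 18 [10010]: F1=1 F2=1 -> 0
  row 19 [10011]: F1=1 F2=1 -> 0
  row 20 [10100]: F1=0 F2=1 (differ) -> 1
  row 21 [10101]: F1=0 F2=1 (differ) -> 1
  row 22 [10110]: F1=1 F2=1 -> 0
  row 23 [10111]: F1=1 F2=1 -> 0
  row 24 [11000]: F1=1 F2=1 -> 0
  row 25 [11001]: F1=1 F2=1 -> 0
  row 26 [11010]: F1=1 F2=1 -> 0
  row 27 [11011]: F1=1 F2=1 -> 0
  row 28 [11100]: F1=1 F2=1 -> 0
  row 29 [11101]: F1=1 F2=1 -> 0
  row 30 [11110]: F1=1 F2=1 -> 0
  row 31 [11111]: F1=1 F2=1 -> 0
Full result column, 8 rows per line (p,q fixed per line; r,s,t runs 000..111 left to right):
  rows 0-7 [p,q=00]: 00110011  (ones: 4)
  rows 8-15 [p,q=01]: 10111011  (ones: 6)
  rows 16-23 [p,q=10]: 11001100  (ones: 4)
  rows 24-31 [p,q=11]: 00000000  (ones: 0)
Disagreements = 4+6+4+0 = 14

14


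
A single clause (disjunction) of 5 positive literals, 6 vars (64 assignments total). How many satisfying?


Step 1: Total=2^6=64
Step 2: Unsat when all 5 false: 2^1=2
Step 3: Sat=64-2=62

62


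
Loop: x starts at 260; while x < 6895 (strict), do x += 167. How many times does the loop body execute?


Step 1: x goes from 260 toward 6895 by 167; the body runs while x<6895, so iterations = ceil((bound-start)/step)
Step 2: Distance=6635
Step 3: ceil(6635/167)=40

40


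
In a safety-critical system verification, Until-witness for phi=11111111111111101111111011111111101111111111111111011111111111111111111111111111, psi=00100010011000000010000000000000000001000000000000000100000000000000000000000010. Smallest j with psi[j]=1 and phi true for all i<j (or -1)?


(phi U psi) at 0: need smallest j with psi[j]=1 and phi[i]=1 for all i in [0,j).
Scan from step 0:
  step 0: phi=1, psi=0 -> continue
  step 1: phi=1, psi=0 -> continue
  step 2: psi=1 and phi held for [0,2) -> witness found
Witness step = 2

2


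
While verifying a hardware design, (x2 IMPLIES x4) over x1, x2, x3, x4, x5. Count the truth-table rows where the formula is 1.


Formula: (x2 IMPLIES x4) over 5 vars (32 rows)
Evaluate each row (x1, x2, x3, x4, x5 as bits, MSB first):
  row 0 [00000]: (0 IMPLIES 0) -> 1
  row 1 [00001]: (0 IMPLIES 0) -> 1
  row 2 [00010]: (0 IMPLIES 1) -> 1
  row 3 [00011]: (0 IMPLIES 1) -> 1
  row 4 [00100]: (0 IMPLIES 0) -> 1
  row 5 [00101]: (0 IMPLIES 0) -> 1
  row 6 [00110]: (0 IMPLIES 1) -> 1
  row 7 [00111]: (0 IMPLIES 1) -> 1
  row 8 [01000]: (1 IMPLIES 0) -> 0
  row 9 [01001]: (1 IMPLIES 0) -> 0
  row 10 [01010]: (1 IMPLIES 1) -> 1
  row 11 [01011]: (1 IMPLIES 1) -> 1
  row 12 [01100]: (1 IMPLIES 0) -> 0
  row 13 [01101]: (1 IMPLIES 0) -> 0
  row 14 [01110]: (1 IMPLIES 1) -> 1
  row 15 [01111]: (1 IMPLIES 1) -> 1
  row 16 [10000]: (0 IMPLIES 0) -> 1
  row 17 [10001]: (0 IMPLIES 0) -> 1
  row 18 [10010]: (0 IMPLIES 1) -> 1
  row 19 [10011]: (0 IMPLIES 1) -> 1
  row 20 [10100]: (0 IMPLIES 0) -> 1
  row 21 [10101]: (0 IMPLIES 0) -> 1
  row 22 [10110]: (0 IMPLIES 1) -> 1
  row 23 [10111]: (0 IMPLIES 1) -> 1
  row 24 [11000]: (1 IMPLIES 0) -> 0
  row 25 [11001]: (1 IMPLIES 0) -> 0
  row 26 [11010]: (1 IMPLIES 1) -> 1
  row 27 [11011]: (1 IMPLIES 1) -> 1
  row 28 [11100]: (1 IMPLIES 0) -> 0
  row 29 [11101]: (1 IMPLIES 0) -> 0
  row 30 [11110]: (1 IMPLIES 1) -> 1
  row 31 [11111]: (1 IMPLIES 1) -> 1
Full result column, 8 rows per line (x1,x2 fixed per line; x3,x4,x5 runs 000..111 left to right):
  rows 0-7 [x1,x2=00]: 11111111  (ones: 8)
  rows 8-15 [x1,x2=01]: 00110011  (ones: 4)
  rows 16-23 [x1,x2=10]: 11111111  (ones: 8)
  rows 24-31 [x1,x2=11]: 00110011  (ones: 4)
Count of 1-rows = 8+4+8+4 = 24

24


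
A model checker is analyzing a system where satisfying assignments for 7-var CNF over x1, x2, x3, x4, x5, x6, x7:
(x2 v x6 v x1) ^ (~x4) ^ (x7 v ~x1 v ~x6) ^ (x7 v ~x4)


CNF with 4 clauses over 7 vars (128 assignments).
An assignment satisfies CNF iff every clause has >=1 true literal.
Check each row (bits = x1,x2,x3,x4,x5,x6,x7; clause T/F shown):
  row 0 [0000000]: clauses=FTTT -> 0
  row 1 [0000001]: clauses=FTTT -> 0
  row 2 [0000010]: clauses=TTTT -> 1
  row 3 [0000011]: clauses=TTTT -> 1
  row 4 [0000100]: clauses=FTTT -> 0
  (every remaining row is evaluated the same way; all 128 results are listed next)
Full result column, 8 rows per line (x1,x2,x3,x4 fixed per line; x5,x6,x7 runs 000..111 left to right):
  rows 0-7 [x1,x2,x3,x4=0000]: 00110011  (ones: 4)
  rows 8-15 [x1,x2,x3,x4=0001]: 00000000  (ones: 0)
  rows 16-23 [x1,x2,x3,x4=0010]: 00110011  (ones: 4)
  rows 24-31 [x1,x2,x3,x4=0011]: 00000000  (ones: 0)
  rows 32-39 [x1,x2,x3,x4=0100]: 11111111  (ones: 8)
  rows 40-47 [x1,x2,x3,x4=0101]: 00000000  (ones: 0)
  rows 48-55 [x1,x2,x3,x4=0110]: 11111111  (ones: 8)
  rows 56-63 [x1,x2,x3,x4=0111]: 00000000  (ones: 0)
  rows 64-71 [x1,x2,x3,x4=1000]: 11011101  (ones: 6)
  rows 72-79 [x1,x2,x3,x4=1001]: 00000000  (ones: 0)
  rows 80-87 [x1,x2,x3,x4=1010]: 11011101  (ones: 6)
  rows 88-95 [x1,x2,x3,x4=1011]: 00000000  (ones: 0)
  rows 96-103 [x1,x2,x3,x4=1100]: 11011101  (ones: 6)
  rows 104-111 [x1,x2,x3,x4=1101]: 00000000  (ones: 0)
  rows 112-119 [x1,x2,x3,x4=1110]: 11011101  (ones: 6)
  rows 120-127 [x1,x2,x3,x4=1111]: 00000000  (ones: 0)
Satisfying assignments = 4+0+4+0+8+0+8+0+6+0+6+0+6+0+6+0 = 48

48


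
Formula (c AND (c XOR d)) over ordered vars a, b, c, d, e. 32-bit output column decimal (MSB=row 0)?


Formula: (c AND (c XOR d)) over a, b, c, d, e (32 rows)
Evaluate each row (bits = a,b,c,d,e, MSB first):
  row 0 [00000]: (0 AND (0 XOR 0)) -> 0
  row 1 [00001]: (0 AND (0 XOR 0)) -> 0
  row 2 [00010]: (0 AND (0 XOR 1)) -> 0
  row 3 [00011]: (0 AND (0 XOR 1)) -> 0
  row 4 [00100]: (1 AND (1 XOR 0)) -> 1
  row 5 [00101]: (1 AND (1 XOR 0)) -> 1
  row 6 [00110]: (1 AND (1 XOR 1)) -> 0
  row 7 [00111]: (1 AND (1 XOR 1)) -> 0
  row 8 [01000]: (0 AND (0 XOR 0)) -> 0
  row 9 [01001]: (0 AND (0 XOR 0)) -> 0
  row 10 [01010]: (0 AND (0 XOR 1)) -> 0
  row 11 [01011]: (0 AND (0 XOR 1)) -> 0
  row 12 [01100]: (1 AND (1 XOR 0)) -> 1
  row 13 [01101]: (1 AND (1 XOR 0)) -> 1
  row 14 [01110]: (1 AND (1 XOR 1)) -> 0
  row 15 [01111]: (1 AND (1 XOR 1)) -> 0
  row 16 [10000]: (0 AND (0 XOR 0)) -> 0
  row 17 [10001]: (0 AND (0 XOR 0)) -> 0
  row 18 [10010]: (0 AND (0 XOR 1)) -> 0
  row 19 [10011]: (0 AND (0 XOR 1)) -> 0
  row 20 [10100]: (1 AND (1 XOR 0)) -> 1
  row 21 [10101]: (1 AND (1 XOR 0)) -> 1
  row 22 [10110]: (1 AND (1 XOR 1)) -> 0
  row 23 [10111]: (1 AND (1 XOR 1)) -> 0
  row 24 [11000]: (0 AND (0 XOR 0)) -> 0
  row 25 [11001]: (0 AND (0 XOR 0)) -> 0
  row 26 [11010]: (0 AND (0 XOR 1)) -> 0
  row 27 [11011]: (0 AND (0 XOR 1)) -> 0
  row 28 [11100]: (1 AND (1 XOR 0)) -> 1
  row 29 [11101]: (1 AND (1 XOR 0)) -> 1
  row 30 [11110]: (1 AND (1 XOR 1)) -> 0
  row 31 [11111]: (1 AND (1 XOR 1)) -> 0
Full result column, 4 rows per line (a,b,c fixed per line; d,e runs 00..11 left to right):
  rows 0-3 [a,b,c=000]: 0000  = hex 0
  rows 4-7 [a,b,c=001]: 1100  = hex C
  rows 8-11 [a,b,c=010]: 0000  = hex 0
  rows 12-15 [a,b,c=011]: 1100  = hex C
  rows 16-19 [a,b,c=100]: 0000  = hex 0
  rows 20-23 [a,b,c=101]: 1100  = hex C
  rows 24-27 [a,b,c=110]: 0000  = hex 0
  rows 28-31 [a,b,c=111]: 1100  = hex C
Output column (row 0 .. row 31) = 00001100000011000000110000001100
Output column grouped in 4s = 0000 1100 0000 1100 0000 1100 0000 1100 = 0x0C0C0C0C
Convert to decimal digit by digit (value = value*16 + digit):
  0 -> 0
  0*16 + 12 (C) = 12
  12*16 + 0 = 192
  192*16 + 12 (C) = 3084
  3084*16 + 0 = 49344
  49344*16 + 12 (C) = 789516
  789516*16 + 0 = 12632256
  12632256*16 + 12 (C) = 202116108
Decimal = 202116108

202116108


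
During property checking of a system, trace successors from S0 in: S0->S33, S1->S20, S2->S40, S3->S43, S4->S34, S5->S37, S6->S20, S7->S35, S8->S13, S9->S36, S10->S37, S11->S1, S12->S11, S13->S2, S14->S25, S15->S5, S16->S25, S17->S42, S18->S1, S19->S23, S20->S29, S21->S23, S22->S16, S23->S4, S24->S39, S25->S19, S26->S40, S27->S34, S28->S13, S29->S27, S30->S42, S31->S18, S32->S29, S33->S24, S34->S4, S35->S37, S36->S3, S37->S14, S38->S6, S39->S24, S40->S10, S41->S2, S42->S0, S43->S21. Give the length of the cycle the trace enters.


Trace from S0 until a state repeats:
  S0 -> S33 -> S24 -> S39 -> S24
S24 first seen at step 2, revisited at step 4.
Cycle length = 4 - 2 = 2

2


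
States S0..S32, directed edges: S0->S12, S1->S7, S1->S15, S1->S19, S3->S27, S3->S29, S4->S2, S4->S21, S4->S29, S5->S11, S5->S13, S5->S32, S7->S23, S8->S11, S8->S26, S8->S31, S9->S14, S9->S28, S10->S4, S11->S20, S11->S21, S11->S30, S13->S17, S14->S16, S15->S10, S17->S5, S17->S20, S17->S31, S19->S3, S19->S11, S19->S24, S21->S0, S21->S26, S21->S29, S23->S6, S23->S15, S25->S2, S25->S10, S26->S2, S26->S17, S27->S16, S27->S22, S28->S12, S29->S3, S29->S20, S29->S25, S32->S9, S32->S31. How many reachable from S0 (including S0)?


BFS from S0:
  layer 0: {S0}
  layer 1: {S12}
Reachable set: {S0, S12}
Count = 2

2


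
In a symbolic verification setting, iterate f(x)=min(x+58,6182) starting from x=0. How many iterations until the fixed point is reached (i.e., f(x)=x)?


Step 1: x=0, cap=6182, increment=58
Step 2: x grows by 58 each step until capped at 6182; fixed point is x=6182
Step 3: iterations = ceil(6182/58) = 107

107


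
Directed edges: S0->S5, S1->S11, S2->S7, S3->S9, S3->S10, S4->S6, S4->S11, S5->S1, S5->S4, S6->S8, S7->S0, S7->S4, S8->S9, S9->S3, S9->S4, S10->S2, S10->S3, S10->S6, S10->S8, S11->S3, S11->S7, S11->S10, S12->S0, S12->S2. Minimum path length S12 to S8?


BFS layer-by-layer from S12:
  dist 0: {S12}
  dist 1: {S0, S2}
  dist 2: {S5, S7}
  dist 3: {S1, S4}
  dist 4: {S6, S11}
  dist 5: {S3, S8, S10}
  -> S8 reached at distance 5
Shortest path length = 5

5


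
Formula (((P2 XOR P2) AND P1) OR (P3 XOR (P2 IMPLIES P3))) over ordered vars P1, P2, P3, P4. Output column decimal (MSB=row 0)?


Formula: (((P2 XOR P2) AND P1) OR (P3 XOR (P2 IMPLIES P3))) over P1, P2, P3, P4 (16 rows)
Evaluate each row (bits = P1,P2,P3,P4, MSB first):
  row 0 [0000]: (((0 XOR 0) AND 0) OR (0 XOR (0 IMPLIES 0))) -> 1
  row 1 [0001]: (((0 XOR 0) AND 0) OR (0 XOR (0 IMPLIES 0))) -> 1
  row 2 [0010]: (((0 XOR 0) AND 0) OR (1 XOR (0 IMPLIES 1))) -> 0
  row 3 [0011]: (((0 XOR 0) AND 0) OR (1 XOR (0 IMPLIES 1))) -> 0
  row 4 [0100]: (((1 XOR 1) AND 0) OR (0 XOR (1 IMPLIES 0))) -> 0
  row 5 [0101]: (((1 XOR 1) AND 0) OR (0 XOR (1 IMPLIES 0))) -> 0
  row 6 [0110]: (((1 XOR 1) AND 0) OR (1 XOR (1 IMPLIES 1))) -> 0
  row 7 [0111]: (((1 XOR 1) AND 0) OR (1 XOR (1 IMPLIES 1))) -> 0
  row 8 [1000]: (((0 XOR 0) AND 1) OR (0 XOR (0 IMPLIES 0))) -> 1
  row 9 [1001]: (((0 XOR 0) AND 1) OR (0 XOR (0 IMPLIES 0))) -> 1
  row 10 [1010]: (((0 XOR 0) AND 1) OR (1 XOR (0 IMPLIES 1))) -> 0
  row 11 [1011]: (((0 XOR 0) AND 1) OR (1 XOR (0 IMPLIES 1))) -> 0
  row 12 [1100]: (((1 XOR 1) AND 1) OR (0 XOR (1 IMPLIES 0))) -> 0
  row 13 [1101]: (((1 XOR 1) AND 1) OR (0 XOR (1 IMPLIES 0))) -> 0
  row 14 [1110]: (((1 XOR 1) AND 1) OR (1 XOR (1 IMPLIES 1))) -> 0
  row 15 [1111]: (((1 XOR 1) AND 1) OR (1 XOR (1 IMPLIES 1))) -> 0
Full result column, 4 rows per line (P1,P2 fixed per line; P3,P4 runs 00..11 left to right):
  rows 0-3 [P1,P2=00]: 1100  = hex C
  rows 4-7 [P1,P2=01]: 0000  = hex 0
  rows 8-11 [P1,P2=10]: 1100  = hex C
  rows 12-15 [P1,P2=11]: 0000  = hex 0
Output column (row 0 .. row 15) = 1100000011000000
Output column grouped in 4s = 1100 0000 1100 0000 = 0xC0C0
Convert to decimal digit by digit (value = value*16 + digit):
  C -> 12
  12*16 + 0 = 192
  192*16 + 12 (C) = 3084
  3084*16 + 0 = 49344
Decimal = 49344

49344


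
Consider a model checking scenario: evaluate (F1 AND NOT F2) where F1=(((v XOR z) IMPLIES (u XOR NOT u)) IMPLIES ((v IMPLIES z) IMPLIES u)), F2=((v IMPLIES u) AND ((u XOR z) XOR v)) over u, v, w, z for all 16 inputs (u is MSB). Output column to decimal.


F1 = (((v XOR z) IMPLIES (u XOR NOT u)) IMPLIES ((v IMPLIES z) IMPLIES u))
F2 = ((v IMPLIES u) AND ((u XOR z) XOR v))
Counterexample to F1=>F2 is where F1=1 and F2=0.
Evaluate each row (bits = u,v,w,z, MSB first):
  row 0 [0000]: F1=0 F2=0 -> F1&~F2 -> 0
  row 1 [0001]: F1=0 F2=1 -> F1&~F2 -> 0
  row 2 [0010]: F1=0 F2=0 -> F1&~F2 -> 0
  row 3 [0011]: F1=0 F2=1 -> F1&~F2 -> 0
  row 4 [0100]: F1=1 F2=0 -> F1&~F2 -> 1
  row 5 [0101]: F1=0 F2=0 -> F1&~F2 -> 0
  row 6 [0110]: F1=1 F2=0 -> F1&~F2 -> 1
  row 7 [0111]: F1=0 F2=0 -> F1&~F2 -> 0
  row 8 [1000]: F1=1 F2=1 -> F1&~F2 -> 0
  row 9 [1001]: F1=1 F2=0 -> F1&~F2 -> 1
  row 10 [1010]: F1=1 F2=1 -> F1&~F2 -> 0
  row 11 [1011]: F1=1 F2=0 -> F1&~F2 -> 1
  row 12 [1100]: F1=1 F2=0 -> F1&~F2 -> 1
  row 13 [1101]: F1=1 F2=1 -> F1&~F2 -> 0
  row 14 [1110]: F1=1 F2=0 -> F1&~F2 -> 1
  row 15 [1111]: F1=1 F2=1 -> F1&~F2 -> 0
Full result column, 4 rows per line (u,v fixed per line; w,z runs 00..11 left to right):
  rows 0-3 [u,v=00]: 0000  = hex 0
  rows 4-7 [u,v=01]: 1010  = hex A
  rows 8-11 [u,v=10]: 0101  = hex 5
  rows 12-15 [u,v=11]: 1010  = hex A
Counterexample vector (row 0 .. row 15) = 0000101001011010
Output column grouped in 4s = 0000 1010 0101 1010 = 0x0A5A
Convert to decimal digit by digit (value = value*16 + digit):
  0 -> 0
  0*16 + 10 (A) = 10
  10*16 + 5 = 165
  165*16 + 10 (A) = 2650
Decimal = 2650

2650


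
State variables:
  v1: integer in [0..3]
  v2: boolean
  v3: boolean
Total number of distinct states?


State space = product of domain sizes of all variables.
Domain sizes:
  v1 (integer in [0..3]): 4
  v2 (boolean): 2
  v3 (boolean): 2
Product = 4 * 2 * 2 = 16

16


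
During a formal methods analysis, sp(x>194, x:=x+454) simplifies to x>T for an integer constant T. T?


Formula: sp(P, x:=E) = exists old_x. (x = E[old_x/x]) AND P[old_x/x] (old_x is the value of x before the assignment; eliminate old_x by solving x = E[old_x/x] for old_x)
Step 1: Precondition P: x>194, i.e. old_x > 194
Step 2: Assignment gives x = old_x + 454, so old_x = x - 454
Step 3: Substitute into P: x - 454 > 194
Step 4: Simplify: x > 194+454 = 648

648


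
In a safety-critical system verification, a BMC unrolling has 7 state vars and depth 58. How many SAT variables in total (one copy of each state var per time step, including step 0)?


BMC unrolls to depth k, creating one copy of each state var for steps 0..k.
Step count = 58 + 1 = 59 (steps 0 through 58)
Vars per step = 7
Total = 7 * 59 = 413

413


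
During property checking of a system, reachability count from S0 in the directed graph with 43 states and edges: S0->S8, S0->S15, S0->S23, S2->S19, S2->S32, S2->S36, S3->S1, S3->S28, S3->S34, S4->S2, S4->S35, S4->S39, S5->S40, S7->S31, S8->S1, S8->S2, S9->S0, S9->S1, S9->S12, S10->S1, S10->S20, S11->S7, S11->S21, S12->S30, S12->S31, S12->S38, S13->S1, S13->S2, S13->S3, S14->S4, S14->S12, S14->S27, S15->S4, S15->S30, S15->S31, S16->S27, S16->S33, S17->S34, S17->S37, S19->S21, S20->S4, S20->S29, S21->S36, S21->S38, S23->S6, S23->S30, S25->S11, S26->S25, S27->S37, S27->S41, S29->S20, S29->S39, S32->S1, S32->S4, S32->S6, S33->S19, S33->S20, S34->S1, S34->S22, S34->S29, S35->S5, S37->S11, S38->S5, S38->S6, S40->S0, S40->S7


BFS from S0:
  layer 0: {S0}
  layer 1: {S8, S15, S23}
  layer 2: {S1, S2, S4, S6, S30, S31}
  layer 3: {S19, S32, S35, S36, S39}
  layer 4: {S5, S21}
  layer 5: {S38, S40}
  layer 6: {S7}
Reachable set: {S0, S1, S2, S4, S5, S6, S7, S8, S15, S19, S21, S23, S30, S31, S32, S35, S36, S38, S39, S40}
Count = 20

20


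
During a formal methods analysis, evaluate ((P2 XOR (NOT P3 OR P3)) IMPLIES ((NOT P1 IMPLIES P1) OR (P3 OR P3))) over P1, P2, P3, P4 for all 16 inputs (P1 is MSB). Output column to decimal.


Formula: ((P2 XOR (NOT P3 OR P3)) IMPLIES ((NOT P1 IMPLIES P1) OR (P3 OR P3))) over P1, P2, P3, P4 (16 rows)
Evaluate each row (bits = P1,P2,P3,P4, MSB first):
  row 0 [0000]: ((0 XOR (NOT 0 OR 0)) IMPLIES ((NOT 0 IMPLIES 0) OR (0 OR 0))) -> 0
  row 1 [0001]: ((0 XOR (NOT 0 OR 0)) IMPLIES ((NOT 0 IMPLIES 0) OR (0 OR 0))) -> 0
  row 2 [0010]: ((0 XOR (NOT 1 OR 1)) IMPLIES ((NOT 0 IMPLIES 0) OR (1 OR 1))) -> 1
  row 3 [0011]: ((0 XOR (NOT 1 OR 1)) IMPLIES ((NOT 0 IMPLIES 0) OR (1 OR 1))) -> 1
  row 4 [0100]: ((1 XOR (NOT 0 OR 0)) IMPLIES ((NOT 0 IMPLIES 0) OR (0 OR 0))) -> 1
  row 5 [0101]: ((1 XOR (NOT 0 OR 0)) IMPLIES ((NOT 0 IMPLIES 0) OR (0 OR 0))) -> 1
  row 6 [0110]: ((1 XOR (NOT 1 OR 1)) IMPLIES ((NOT 0 IMPLIES 0) OR (1 OR 1))) -> 1
  row 7 [0111]: ((1 XOR (NOT 1 OR 1)) IMPLIES ((NOT 0 IMPLIES 0) OR (1 OR 1))) -> 1
  row 8 [1000]: ((0 XOR (NOT 0 OR 0)) IMPLIES ((NOT 1 IMPLIES 1) OR (0 OR 0))) -> 1
  row 9 [1001]: ((0 XOR (NOT 0 OR 0)) IMPLIES ((NOT 1 IMPLIES 1) OR (0 OR 0))) -> 1
  row 10 [1010]: ((0 XOR (NOT 1 OR 1)) IMPLIES ((NOT 1 IMPLIES 1) OR (1 OR 1))) -> 1
  row 11 [1011]: ((0 XOR (NOT 1 OR 1)) IMPLIES ((NOT 1 IMPLIES 1) OR (1 OR 1))) -> 1
  row 12 [1100]: ((1 XOR (NOT 0 OR 0)) IMPLIES ((NOT 1 IMPLIES 1) OR (0 OR 0))) -> 1
  row 13 [1101]: ((1 XOR (NOT 0 OR 0)) IMPLIES ((NOT 1 IMPLIES 1) OR (0 OR 0))) -> 1
  row 14 [1110]: ((1 XOR (NOT 1 OR 1)) IMPLIES ((NOT 1 IMPLIES 1) OR (1 OR 1))) -> 1
  row 15 [1111]: ((1 XOR (NOT 1 OR 1)) IMPLIES ((NOT 1 IMPLIES 1) OR (1 OR 1))) -> 1
Full result column, 4 rows per line (P1,P2 fixed per line; P3,P4 runs 00..11 left to right):
  rows 0-3 [P1,P2=00]: 0011  = hex 3
  rows 4-7 [P1,P2=01]: 1111  = hex F
  rows 8-11 [P1,P2=10]: 1111  = hex F
  rows 12-15 [P1,P2=11]: 1111  = hex F
Output column (row 0 .. row 15) = 0011111111111111
Output column grouped in 4s = 0011 1111 1111 1111 = 0x3FFF
Convert to decimal digit by digit (value = value*16 + digit):
  3 -> 3
  3*16 + 15 (F) = 63
  63*16 + 15 (F) = 1023
  1023*16 + 15 (F) = 16383
Decimal = 16383

16383


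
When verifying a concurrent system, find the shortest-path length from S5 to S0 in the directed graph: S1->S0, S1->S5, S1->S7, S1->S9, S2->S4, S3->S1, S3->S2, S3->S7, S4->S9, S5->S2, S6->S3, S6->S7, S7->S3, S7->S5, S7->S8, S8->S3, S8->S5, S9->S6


BFS layer-by-layer from S5:
  dist 0: {S5}
  dist 1: {S2}
  dist 2: {S4}
  dist 3: {S9}
  dist 4: {S6}
  dist 5: {S3, S7}
  dist 6: {S1, S8}
  dist 7: {S0}
  -> S0 reached at distance 7
Shortest path length = 7

7


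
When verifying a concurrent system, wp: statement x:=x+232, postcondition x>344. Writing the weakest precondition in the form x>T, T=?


Formula: wp(x:=E, P) = P[E/x] (substitute E for x in postcondition)
Step 1: Postcondition: x>344
Step 2: Substitute x+232 for x: x+232>344
Step 3: Solve for x: x > 344-232 = 112

112


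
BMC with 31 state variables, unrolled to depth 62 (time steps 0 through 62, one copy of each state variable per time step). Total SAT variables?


BMC unrolls to depth k, creating one copy of each state var for steps 0..k.
Step count = 62 + 1 = 63 (steps 0 through 62)
Vars per step = 31
Total = 31 * 63 = 1953

1953


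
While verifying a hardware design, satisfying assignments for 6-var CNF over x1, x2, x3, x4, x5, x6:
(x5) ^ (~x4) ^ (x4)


CNF with 3 clauses over 6 vars (64 assignments).
An assignment satisfies CNF iff every clause has >=1 true literal.
Check each row (bits = x1,x2,x3,x4,x5,x6; clause T/F shown):
  row 0 [000000]: clauses=FTF -> 0
  row 1 [000001]: clauses=FTF -> 0
  row 2 [000010]: clauses=TTF -> 0
  row 3 [000011]: clauses=TTF -> 0
  row 4 [000100]: clauses=FFT -> 0
  (every remaining row is evaluated the same way; all 64 results are listed next)
Full result column, 8 rows per line (x1,x2,x3 fixed per line; x4,x5,x6 runs 000..111 left to right):
  rows 0-7 [x1,x2,x3=000]: 00000000  (ones: 0)
  rows 8-15 [x1,x2,x3=001]: 00000000  (ones: 0)
  rows 16-23 [x1,x2,x3=010]: 00000000  (ones: 0)
  rows 24-31 [x1,x2,x3=011]: 00000000  (ones: 0)
  rows 32-39 [x1,x2,x3=100]: 00000000  (ones: 0)
  rows 40-47 [x1,x2,x3=101]: 00000000  (ones: 0)
  rows 48-55 [x1,x2,x3=110]: 00000000  (ones: 0)
  rows 56-63 [x1,x2,x3=111]: 00000000  (ones: 0)
Satisfying assignments = 0+0+0+0+0+0+0+0 = 0

0


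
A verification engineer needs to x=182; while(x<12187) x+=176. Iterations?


Step 1: x goes from 182 toward 12187 by 176; the body runs while x<12187, so iterations = ceil((bound-start)/step)
Step 2: Distance=12005
Step 3: ceil(12005/176)=69

69


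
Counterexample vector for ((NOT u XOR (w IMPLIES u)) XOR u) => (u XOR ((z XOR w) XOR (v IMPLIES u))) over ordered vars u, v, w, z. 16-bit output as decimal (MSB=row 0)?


F1 = ((NOT u XOR (w IMPLIES u)) XOR u)
F2 = (u XOR ((z XOR w) XOR (v IMPLIES u)))
Counterexample to F1=>F2 is where F1=1 and F2=0.
Evaluate each row (bits = u,v,w,z, MSB first):
  row 0 [0000]: F1=0 F2=1 -> F1&~F2 -> 0
  row 1 [0001]: F1=0 F2=0 -> F1&~F2 -> 0
  row 2 [0010]: F1=1 F2=0 -> F1&~F2 -> 1
  row 3 [0011]: F1=1 F2=1 -> F1&~F2 -> 0
  row 4 [0100]: F1=0 F2=0 -> F1&~F2 -> 0
  row 5 [0101]: F1=0 F2=1 -> F1&~F2 -> 0
  row 6 [0110]: F1=1 F2=1 -> F1&~F2 -> 0
  row 7 [0111]: F1=1 F2=0 -> F1&~F2 -> 1
  row 8 [1000]: F1=0 F2=0 -> F1&~F2 -> 0
  row 9 [1001]: F1=0 F2=1 -> F1&~F2 -> 0
  row 10 [1010]: F1=0 F2=1 -> F1&~F2 -> 0
  row 11 [1011]: F1=0 F2=0 -> F1&~F2 -> 0
  row 12 [1100]: F1=0 F2=0 -> F1&~F2 -> 0
  row 13 [1101]: F1=0 F2=1 -> F1&~F2 -> 0
  row 14 [1110]: F1=0 F2=1 -> F1&~F2 -> 0
  row 15 [1111]: F1=0 F2=0 -> F1&~F2 -> 0
Full result column, 4 rows per line (u,v fixed per line; w,z runs 00..11 left to right):
  rows 0-3 [u,v=00]: 0010  = hex 2
  rows 4-7 [u,v=01]: 0001  = hex 1
  rows 8-11 [u,v=10]: 0000  = hex 0
  rows 12-15 [u,v=11]: 0000  = hex 0
Counterexample vector (row 0 .. row 15) = 0010000100000000
Output column grouped in 4s = 0010 0001 0000 0000 = 0x2100
Convert to decimal digit by digit (value = value*16 + digit):
  2 -> 2
  2*16 + 1 = 33
  33*16 + 0 = 528
  528*16 + 0 = 8448
Decimal = 8448

8448


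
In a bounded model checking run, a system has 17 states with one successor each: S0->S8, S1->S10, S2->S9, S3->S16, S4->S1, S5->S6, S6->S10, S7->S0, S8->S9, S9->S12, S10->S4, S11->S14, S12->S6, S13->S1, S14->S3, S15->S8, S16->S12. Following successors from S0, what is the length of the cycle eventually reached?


Trace from S0 until a state repeats:
  S0 -> S8 -> S9 -> S12 -> S6 -> S10 -> S4 -> S1 -> S10
S10 first seen at step 5, revisited at step 8.
Cycle length = 8 - 5 = 3

3


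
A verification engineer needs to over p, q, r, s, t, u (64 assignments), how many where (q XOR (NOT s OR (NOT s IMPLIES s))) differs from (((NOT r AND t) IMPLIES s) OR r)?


F1 = (q XOR (NOT s OR (NOT s IMPLIES s)))
F2 = (((NOT r AND t) IMPLIES s) OR r)
Evaluate both on each of 64 rows (bits = p,q,r,s,t,u):
  row 0 [000000]: F1=1 F2=1 -> 0
  row 1 [000001]: F1=1 F2=1 -> 0
  row 2 [000010]: F1=1 F2=0 (differ) -> 1
  row 3 [000011]: F1=1 F2=0 (differ) -> 1
  row 4 [000100]: F1=1 F2=1 -> 0
  (every remaining row is evaluated the same way; all 64 results are listed next)
Full result column, 8 rows per line (p,q,r fixed per line; s,t,u runs 000..111 left to right):
  rows 0-7 [p,q,r=000]: 00110000  (ones: 2)
  rows 8-15 [p,q,r=001]: 00000000  (ones: 0)
  rows 16-23 [p,q,r=010]: 11001111  (ones: 6)
  rows 24-31 [p,q,r=011]: 11111111  (ones: 8)
  rows 32-39 [p,q,r=100]: 00110000  (ones: 2)
  rows 40-47 [p,q,r=101]: 00000000  (ones: 0)
  rows 48-55 [p,q,r=110]: 11001111  (ones: 6)
  rows 56-63 [p,q,r=111]: 11111111  (ones: 8)
Disagreements = 2+0+6+8+2+0+6+8 = 32

32


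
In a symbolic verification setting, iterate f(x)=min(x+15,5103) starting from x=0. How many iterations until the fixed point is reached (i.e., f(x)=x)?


Step 1: x=0, cap=5103, increment=15
Step 2: x grows by 15 each step until capped at 5103; fixed point is x=5103
Step 3: iterations = ceil(5103/15) = 341

341


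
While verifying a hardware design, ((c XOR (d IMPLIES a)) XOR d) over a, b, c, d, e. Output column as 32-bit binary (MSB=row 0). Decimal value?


Formula: ((c XOR (d IMPLIES a)) XOR d) over a, b, c, d, e (32 rows)
Evaluate each row (bits = a,b,c,d,e, MSB first):
  row 0 [00000]: ((0 XOR (0 IMPLIES 0)) XOR 0) -> 1
  row 1 [00001]: ((0 XOR (0 IMPLIES 0)) XOR 0) -> 1
  row 2 [00010]: ((0 XOR (1 IMPLIES 0)) XOR 1) -> 1
  row 3 [00011]: ((0 XOR (1 IMPLIES 0)) XOR 1) -> 1
  row 4 [00100]: ((1 XOR (0 IMPLIES 0)) XOR 0) -> 0
  row 5 [00101]: ((1 XOR (0 IMPLIES 0)) XOR 0) -> 0
  row 6 [00110]: ((1 XOR (1 IMPLIES 0)) XOR 1) -> 0
  row 7 [00111]: ((1 XOR (1 IMPLIES 0)) XOR 1) -> 0
  row 8 [01000]: ((0 XOR (0 IMPLIES 0)) XOR 0) -> 1
  row 9 [01001]: ((0 XOR (0 IMPLIES 0)) XOR 0) -> 1
  row 10 [01010]: ((0 XOR (1 IMPLIES 0)) XOR 1) -> 1
  row 11 [01011]: ((0 XOR (1 IMPLIES 0)) XOR 1) -> 1
  row 12 [01100]: ((1 XOR (0 IMPLIES 0)) XOR 0) -> 0
  row 13 [01101]: ((1 XOR (0 IMPLIES 0)) XOR 0) -> 0
  row 14 [01110]: ((1 XOR (1 IMPLIES 0)) XOR 1) -> 0
  row 15 [01111]: ((1 XOR (1 IMPLIES 0)) XOR 1) -> 0
  row 16 [10000]: ((0 XOR (0 IMPLIES 1)) XOR 0) -> 1
  row 17 [10001]: ((0 XOR (0 IMPLIES 1)) XOR 0) -> 1
  row 18 [10010]: ((0 XOR (1 IMPLIES 1)) XOR 1) -> 0
  row 19 [10011]: ((0 XOR (1 IMPLIES 1)) XOR 1) -> 0
  row 20 [10100]: ((1 XOR (0 IMPLIES 1)) XOR 0) -> 0
  row 21 [10101]: ((1 XOR (0 IMPLIES 1)) XOR 0) -> 0
  row 22 [10110]: ((1 XOR (1 IMPLIES 1)) XOR 1) -> 1
  row 23 [10111]: ((1 XOR (1 IMPLIES 1)) XOR 1) -> 1
  row 24 [11000]: ((0 XOR (0 IMPLIES 1)) XOR 0) -> 1
  row 25 [11001]: ((0 XOR (0 IMPLIES 1)) XOR 0) -> 1
  row 26 [11010]: ((0 XOR (1 IMPLIES 1)) XOR 1) -> 0
  row 27 [11011]: ((0 XOR (1 IMPLIES 1)) XOR 1) -> 0
  row 28 [11100]: ((1 XOR (0 IMPLIES 1)) XOR 0) -> 0
  row 29 [11101]: ((1 XOR (0 IMPLIES 1)) XOR 0) -> 0
  row 30 [11110]: ((1 XOR (1 IMPLIES 1)) XOR 1) -> 1
  row 31 [11111]: ((1 XOR (1 IMPLIES 1)) XOR 1) -> 1
Full result column, 4 rows per line (a,b,c fixed per line; d,e runs 00..11 left to right):
  rows 0-3 [a,b,c=000]: 1111  = hex F
  rows 4-7 [a,b,c=001]: 0000  = hex 0
  rows 8-11 [a,b,c=010]: 1111  = hex F
  rows 12-15 [a,b,c=011]: 0000  = hex 0
  rows 16-19 [a,b,c=100]: 1100  = hex C
  rows 20-23 [a,b,c=101]: 0011  = hex 3
  rows 24-27 [a,b,c=110]: 1100  = hex C
  rows 28-31 [a,b,c=111]: 0011  = hex 3
Output column (row 0 .. row 31) = 11110000111100001100001111000011
Output column grouped in 4s = 1111 0000 1111 0000 1100 0011 1100 0011 = 0xF0F0C3C3
Convert to decimal digit by digit (value = value*16 + digit):
  F -> 15
  15*16 + 0 = 240
  240*16 + 15 (F) = 3855
  3855*16 + 0 = 61680
  61680*16 + 12 (C) = 986892
  986892*16 + 3 = 15790275
  15790275*16 + 12 (C) = 252644412
  252644412*16 + 3 = 4042310595
Decimal = 4042310595

4042310595


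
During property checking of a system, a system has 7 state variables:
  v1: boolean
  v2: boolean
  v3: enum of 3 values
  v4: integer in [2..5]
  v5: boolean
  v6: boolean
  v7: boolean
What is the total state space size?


State space = product of domain sizes of all variables.
Domain sizes:
  v1 (boolean): 2
  v2 (boolean): 2
  v3 (enum of 3 values): 3
  v4 (integer in [2..5]): 4
  v5 (boolean): 2
  v6 (boolean): 2
  v7 (boolean): 2
Product = 2 * 2 * 3 * 4 * 2 * 2 * 2 = 384

384


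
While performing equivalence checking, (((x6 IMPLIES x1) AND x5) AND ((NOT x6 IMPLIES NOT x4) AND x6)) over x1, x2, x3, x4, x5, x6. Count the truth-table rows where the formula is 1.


Formula: (((x6 IMPLIES x1) AND x5) AND ((NOT x6 IMPLIES NOT x4) AND x6)) over 6 vars (64 rows)
Evaluate each row (x1, x2, x3, x4, x5, x6 as bits, MSB first):
  row 0 [000000]: (((0 IMPLIES 0) AND 0) AND ((NOT 0 IMPLIES NOT 0) AND 0)) -> 0
  row 1 [000001]: (((1 IMPLIES 0) AND 0) AND ((NOT 1 IMPLIES NOT 0) AND 1)) -> 0
  row 2 [000010]: (((0 IMPLIES 0) AND 1) AND ((NOT 0 IMPLIES NOT 0) AND 0)) -> 0
  row 3 [000011]: (((1 IMPLIES 0) AND 1) AND ((NOT 1 IMPLIES NOT 0) AND 1)) -> 0
  row 4 [000100]: (((0 IMPLIES 0) AND 0) AND ((NOT 0 IMPLIES NOT 1) AND 0)) -> 0
  (every remaining row is evaluated the same way; all 64 results are listed next)
Full result column, 8 rows per line (x1,x2,x3 fixed per line; x4,x5,x6 runs 000..111 left to right):
  rows 0-7 [x1,x2,x3=000]: 00000000  (ones: 0)
  rows 8-15 [x1,x2,x3=001]: 00000000  (ones: 0)
  rows 16-23 [x1,x2,x3=010]: 00000000  (ones: 0)
  rows 24-31 [x1,x2,x3=011]: 00000000  (ones: 0)
  rows 32-39 [x1,x2,x3=100]: 00010001  (ones: 2)
  rows 40-47 [x1,x2,x3=101]: 00010001  (ones: 2)
  rows 48-55 [x1,x2,x3=110]: 00010001  (ones: 2)
  rows 56-63 [x1,x2,x3=111]: 00010001  (ones: 2)
Count of 1-rows = 0+0+0+0+2+2+2+2 = 8

8


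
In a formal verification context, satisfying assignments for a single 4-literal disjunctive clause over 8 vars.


Step 1: Total=2^8=256
Step 2: Unsat when all 4 false: 2^4=16
Step 3: Sat=256-16=240

240


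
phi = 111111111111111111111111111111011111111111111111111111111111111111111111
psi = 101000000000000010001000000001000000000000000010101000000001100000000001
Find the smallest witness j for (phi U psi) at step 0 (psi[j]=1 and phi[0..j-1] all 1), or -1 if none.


(phi U psi) at 0: need smallest j with psi[j]=1 and phi[i]=1 for all i in [0,j).
Scan from step 0:
  step 0: psi=1 and phi held for [0,0) -> witness found
Witness step = 0

0


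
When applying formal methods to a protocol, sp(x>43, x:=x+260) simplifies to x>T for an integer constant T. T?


Formula: sp(P, x:=E) = exists old_x. (x = E[old_x/x]) AND P[old_x/x] (old_x is the value of x before the assignment; eliminate old_x by solving x = E[old_x/x] for old_x)
Step 1: Precondition P: x>43, i.e. old_x > 43
Step 2: Assignment gives x = old_x + 260, so old_x = x - 260
Step 3: Substitute into P: x - 260 > 43
Step 4: Simplify: x > 43+260 = 303

303


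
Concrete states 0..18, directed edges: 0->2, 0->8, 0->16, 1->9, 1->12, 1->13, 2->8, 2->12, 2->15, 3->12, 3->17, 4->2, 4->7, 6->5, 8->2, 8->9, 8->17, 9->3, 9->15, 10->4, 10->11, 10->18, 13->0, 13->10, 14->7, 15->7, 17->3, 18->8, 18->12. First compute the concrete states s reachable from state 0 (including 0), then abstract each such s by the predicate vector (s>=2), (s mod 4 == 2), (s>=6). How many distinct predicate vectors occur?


BFS from 0:
Concrete reachable: {0, 2, 3, 7, 8, 9, 12, 15, 16, 17}
Abstract via predicates (s>=2), (s mod 4 == 2), (s>=6):
  (0,0,0) <- {0}
  (1,0,0) <- {3}
  (1,0,1) <- {7, 8, 9, 12, 15, 16, 17}
  (1,1,0) <- {2}
Distinct abstract states = 4

4


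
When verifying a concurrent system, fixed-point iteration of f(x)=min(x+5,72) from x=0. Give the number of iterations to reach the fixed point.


Step 1: x=0, cap=72, increment=5
Step 2: x grows by 5 each step until capped at 72; fixed point is x=72
Step 3: iterations = ceil(72/5) = 15

15


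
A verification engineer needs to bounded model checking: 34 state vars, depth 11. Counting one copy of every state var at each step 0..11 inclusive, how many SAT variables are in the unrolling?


BMC unrolls to depth k, creating one copy of each state var for steps 0..k.
Step count = 11 + 1 = 12 (steps 0 through 11)
Vars per step = 34
Total = 34 * 12 = 408

408


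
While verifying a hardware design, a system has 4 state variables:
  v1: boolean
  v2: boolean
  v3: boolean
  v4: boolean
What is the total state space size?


State space = product of domain sizes of all variables.
Domain sizes:
  v1 (boolean): 2
  v2 (boolean): 2
  v3 (boolean): 2
  v4 (boolean): 2
Product = 2 * 2 * 2 * 2 = 16

16


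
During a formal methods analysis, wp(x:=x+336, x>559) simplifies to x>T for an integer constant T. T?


Formula: wp(x:=E, P) = P[E/x] (substitute E for x in postcondition)
Step 1: Postcondition: x>559
Step 2: Substitute x+336 for x: x+336>559
Step 3: Solve for x: x > 559-336 = 223

223


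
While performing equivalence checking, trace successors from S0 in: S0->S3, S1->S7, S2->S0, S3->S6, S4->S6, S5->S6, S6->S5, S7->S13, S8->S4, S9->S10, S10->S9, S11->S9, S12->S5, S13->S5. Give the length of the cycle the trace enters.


Trace from S0 until a state repeats:
  S0 -> S3 -> S6 -> S5 -> S6
S6 first seen at step 2, revisited at step 4.
Cycle length = 4 - 2 = 2

2


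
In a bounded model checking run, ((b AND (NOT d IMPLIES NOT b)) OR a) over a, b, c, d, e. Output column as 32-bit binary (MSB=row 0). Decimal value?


Formula: ((b AND (NOT d IMPLIES NOT b)) OR a) over a, b, c, d, e (32 rows)
Evaluate each row (bits = a,b,c,d,e, MSB first):
  row 0 [00000]: ((0 AND (NOT 0 IMPLIES NOT 0)) OR 0) -> 0
  row 1 [00001]: ((0 AND (NOT 0 IMPLIES NOT 0)) OR 0) -> 0
  row 2 [00010]: ((0 AND (NOT 1 IMPLIES NOT 0)) OR 0) -> 0
  row 3 [00011]: ((0 AND (NOT 1 IMPLIES NOT 0)) OR 0) -> 0
  row 4 [00100]: ((0 AND (NOT 0 IMPLIES NOT 0)) OR 0) -> 0
  row 5 [00101]: ((0 AND (NOT 0 IMPLIES NOT 0)) OR 0) -> 0
  row 6 [00110]: ((0 AND (NOT 1 IMPLIES NOT 0)) OR 0) -> 0
  row 7 [00111]: ((0 AND (NOT 1 IMPLIES NOT 0)) OR 0) -> 0
  row 8 [01000]: ((1 AND (NOT 0 IMPLIES NOT 1)) OR 0) -> 0
  row 9 [01001]: ((1 AND (NOT 0 IMPLIES NOT 1)) OR 0) -> 0
  row 10 [01010]: ((1 AND (NOT 1 IMPLIES NOT 1)) OR 0) -> 1
  row 11 [01011]: ((1 AND (NOT 1 IMPLIES NOT 1)) OR 0) -> 1
  row 12 [01100]: ((1 AND (NOT 0 IMPLIES NOT 1)) OR 0) -> 0
  row 13 [01101]: ((1 AND (NOT 0 IMPLIES NOT 1)) OR 0) -> 0
  row 14 [01110]: ((1 AND (NOT 1 IMPLIES NOT 1)) OR 0) -> 1
  row 15 [01111]: ((1 AND (NOT 1 IMPLIES NOT 1)) OR 0) -> 1
  row 16 [10000]: ((0 AND (NOT 0 IMPLIES NOT 0)) OR 1) -> 1
  row 17 [10001]: ((0 AND (NOT 0 IMPLIES NOT 0)) OR 1) -> 1
  row 18 [10010]: ((0 AND (NOT 1 IMPLIES NOT 0)) OR 1) -> 1
  row 19 [10011]: ((0 AND (NOT 1 IMPLIES NOT 0)) OR 1) -> 1
  row 20 [10100]: ((0 AND (NOT 0 IMPLIES NOT 0)) OR 1) -> 1
  row 21 [10101]: ((0 AND (NOT 0 IMPLIES NOT 0)) OR 1) -> 1
  row 22 [10110]: ((0 AND (NOT 1 IMPLIES NOT 0)) OR 1) -> 1
  row 23 [10111]: ((0 AND (NOT 1 IMPLIES NOT 0)) OR 1) -> 1
  row 24 [11000]: ((1 AND (NOT 0 IMPLIES NOT 1)) OR 1) -> 1
  row 25 [11001]: ((1 AND (NOT 0 IMPLIES NOT 1)) OR 1) -> 1
  row 26 [11010]: ((1 AND (NOT 1 IMPLIES NOT 1)) OR 1) -> 1
  row 27 [11011]: ((1 AND (NOT 1 IMPLIES NOT 1)) OR 1) -> 1
  row 28 [11100]: ((1 AND (NOT 0 IMPLIES NOT 1)) OR 1) -> 1
  row 29 [11101]: ((1 AND (NOT 0 IMPLIES NOT 1)) OR 1) -> 1
  row 30 [11110]: ((1 AND (NOT 1 IMPLIES NOT 1)) OR 1) -> 1
  row 31 [11111]: ((1 AND (NOT 1 IMPLIES NOT 1)) OR 1) -> 1
Full result column, 4 rows per line (a,b,c fixed per line; d,e runs 00..11 left to right):
  rows 0-3 [a,b,c=000]: 0000  = hex 0
  rows 4-7 [a,b,c=001]: 0000  = hex 0
  rows 8-11 [a,b,c=010]: 0011  = hex 3
  rows 12-15 [a,b,c=011]: 0011  = hex 3
  rows 16-19 [a,b,c=100]: 1111  = hex F
  rows 20-23 [a,b,c=101]: 1111  = hex F
  rows 24-27 [a,b,c=110]: 1111  = hex F
  rows 28-31 [a,b,c=111]: 1111  = hex F
Output column (row 0 .. row 31) = 00000000001100111111111111111111
Output column grouped in 4s = 0000 0000 0011 0011 1111 1111 1111 1111 = 0x0033FFFF
Convert to decimal digit by digit (value = value*16 + digit):
  0 -> 0
  0*16 + 0 = 0
  0*16 + 3 = 3
  3*16 + 3 = 51
  51*16 + 15 (F) = 831
  831*16 + 15 (F) = 13311
  13311*16 + 15 (F) = 212991
  212991*16 + 15 (F) = 3407871
Decimal = 3407871

3407871


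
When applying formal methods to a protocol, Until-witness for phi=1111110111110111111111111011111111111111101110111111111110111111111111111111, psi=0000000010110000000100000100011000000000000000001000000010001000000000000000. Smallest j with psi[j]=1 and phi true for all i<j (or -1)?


(phi U psi) at 0: need smallest j with psi[j]=1 and phi[i]=1 for all i in [0,j).
Scan from step 0:
  step 0: phi=1, psi=0 -> continue
  step 1: phi=1, psi=0 -> continue
  step 2: phi=1, psi=0 -> continue
  step 3: phi=1, psi=0 -> continue
  step 6: phi=0 -> phi-prefix broken from here
  step 8: psi=1 but phi already failed -> not a witness
  step 10: psi=1 but phi already failed -> not a witness
  step 11: psi=1 but phi already failed -> not a witness
  step 19: psi=1 but phi already failed -> not a witness
  step 25: psi=1 but phi already failed -> not a witness
  step 29: psi=1 but phi already failed -> not a witness
  step 30: psi=1 but phi already failed -> not a witness
  step 48: psi=1 but phi already failed -> not a witness
  step 56: psi=1 but phi already failed -> not a witness
  step 60: psi=1 but phi already failed -> not a witness
  end of trace: no witness -> -1
Witness step = -1

-1


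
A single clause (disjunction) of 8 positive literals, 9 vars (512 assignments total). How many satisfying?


Step 1: Total=2^9=512
Step 2: Unsat when all 8 false: 2^1=2
Step 3: Sat=512-2=510

510


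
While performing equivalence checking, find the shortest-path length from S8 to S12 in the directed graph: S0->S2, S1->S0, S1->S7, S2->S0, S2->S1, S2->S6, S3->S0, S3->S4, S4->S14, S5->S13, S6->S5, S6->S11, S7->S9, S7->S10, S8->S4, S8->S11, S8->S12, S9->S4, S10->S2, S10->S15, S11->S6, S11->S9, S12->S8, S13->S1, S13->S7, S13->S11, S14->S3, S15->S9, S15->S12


BFS layer-by-layer from S8:
  dist 0: {S8}
  dist 1: {S4, S11, S12}
  -> S12 reached at distance 1
Shortest path length = 1

1


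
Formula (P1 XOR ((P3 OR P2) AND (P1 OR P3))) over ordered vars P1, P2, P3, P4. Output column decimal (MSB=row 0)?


Formula: (P1 XOR ((P3 OR P2) AND (P1 OR P3))) over P1, P2, P3, P4 (16 rows)
Evaluate each row (bits = P1,P2,P3,P4, MSB first):
  row 0 [0000]: (0 XOR ((0 OR 0) AND (0 OR 0))) -> 0
  row 1 [0001]: (0 XOR ((0 OR 0) AND (0 OR 0))) -> 0
  row 2 [0010]: (0 XOR ((1 OR 0) AND (0 OR 1))) -> 1
  row 3 [0011]: (0 XOR ((1 OR 0) AND (0 OR 1))) -> 1
  row 4 [0100]: (0 XOR ((0 OR 1) AND (0 OR 0))) -> 0
  row 5 [0101]: (0 XOR ((0 OR 1) AND (0 OR 0))) -> 0
  row 6 [0110]: (0 XOR ((1 OR 1) AND (0 OR 1))) -> 1
  row 7 [0111]: (0 XOR ((1 OR 1) AND (0 OR 1))) -> 1
  row 8 [1000]: (1 XOR ((0 OR 0) AND (1 OR 0))) -> 1
  row 9 [1001]: (1 XOR ((0 OR 0) AND (1 OR 0))) -> 1
  row 10 [1010]: (1 XOR ((1 OR 0) AND (1 OR 1))) -> 0
  row 11 [1011]: (1 XOR ((1 OR 0) AND (1 OR 1))) -> 0
  row 12 [1100]: (1 XOR ((0 OR 1) AND (1 OR 0))) -> 0
  row 13 [1101]: (1 XOR ((0 OR 1) AND (1 OR 0))) -> 0
  row 14 [1110]: (1 XOR ((1 OR 1) AND (1 OR 1))) -> 0
  row 15 [1111]: (1 XOR ((1 OR 1) AND (1 OR 1))) -> 0
Full result column, 4 rows per line (P1,P2 fixed per line; P3,P4 runs 00..11 left to right):
  rows 0-3 [P1,P2=00]: 0011  = hex 3
  rows 4-7 [P1,P2=01]: 0011  = hex 3
  rows 8-11 [P1,P2=10]: 1100  = hex C
  rows 12-15 [P1,P2=11]: 0000  = hex 0
Output column (row 0 .. row 15) = 0011001111000000
Output column grouped in 4s = 0011 0011 1100 0000 = 0x33C0
Convert to decimal digit by digit (value = value*16 + digit):
  3 -> 3
  3*16 + 3 = 51
  51*16 + 12 (C) = 828
  828*16 + 0 = 13248
Decimal = 13248

13248
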